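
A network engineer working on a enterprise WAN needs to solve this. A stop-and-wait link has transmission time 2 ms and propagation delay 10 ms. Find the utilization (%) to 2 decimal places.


Given: Ttrans = 2 ms, Tprop = 10 ms
RTT = 2 * Tprop = 2 * 10 = 20 ms
U = Ttrans / (Ttrans + RTT)
U = 2 / (2 + 20)
U = 2 / 22 = 0.090909
U% = 9.09%

9.09


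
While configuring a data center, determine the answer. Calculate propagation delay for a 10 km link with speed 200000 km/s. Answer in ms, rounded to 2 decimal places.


Given: distance = 10 km, speed = 200000 km/s
Delay = distance / speed = 10 / 200000 seconds
Delay in ms = 10 * 1000 / 200000
Delay = 0.0500 ms
Rounded to 2 dp = 0.05 ms

0.05


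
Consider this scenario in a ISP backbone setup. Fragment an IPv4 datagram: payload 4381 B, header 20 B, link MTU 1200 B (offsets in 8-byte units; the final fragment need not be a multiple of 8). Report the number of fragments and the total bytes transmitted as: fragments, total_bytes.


Max data per non-final fragment = floor((MTU - header)/8)*8 = floor((1200 - 20)/8)*8 = floor(1180/8)*8 = 1176 B
Final fragment needs no 8-byte alignment: it can carry up to MTU - header = 1180 B
Non-final fragments needed = ceil((payload - 1180) / 1176) = ceil(3201/1176) = ceil(2.7219) = 3
Number of fragments = 3 + 1 = 4
Fragment sizes (data): 3 * 1176 B + 853 B (last, 853 <= 1180 OK)
Total bytes sent = payload + n_frags * header = 4381 + 4*20 = 4381 + 80 = 4461 B

4, 4461


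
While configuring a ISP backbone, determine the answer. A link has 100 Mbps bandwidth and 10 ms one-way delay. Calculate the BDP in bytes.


Given: bandwidth = 100 Mbps, delay = 10 ms
BDP in bits = 100 * 10^6 * 10 / 1000
BDP in bits = 1000000
BDP in bytes = 1000000 / 8 = 125000

125000


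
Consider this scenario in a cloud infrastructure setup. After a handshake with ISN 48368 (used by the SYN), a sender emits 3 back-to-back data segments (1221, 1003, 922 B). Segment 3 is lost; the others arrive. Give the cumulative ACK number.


SYN uses sequence number 48368; first data byte = ISN + 1 = 48369.
Segment 1: SEQ = 48369, len = 1221 B, covers [48369, 49589]
Segment 2: SEQ = 49590, len = 1003 B, covers [49590, 50592]
Segment 3: SEQ = 50593, len = 922 B, covers [50593, 51514] [LOST]
In-order data received: bytes [48369, 50592] (segments 1..2).
Segment 3 missing -> gap begins at byte 50593.
Cumulative ACK = next expected in-order byte = 48369 + 1221 + 1003 = 50593

50593


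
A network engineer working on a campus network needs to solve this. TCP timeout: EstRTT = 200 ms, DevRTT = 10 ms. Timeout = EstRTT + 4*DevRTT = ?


Given: EstRTT = 200 ms, DevRTT = 10 ms
Timeout = EstRTT + 4 * DevRTT
4 * DevRTT = 4 * 10 = 40
Timeout = 200 + 40 = 240 ms

240


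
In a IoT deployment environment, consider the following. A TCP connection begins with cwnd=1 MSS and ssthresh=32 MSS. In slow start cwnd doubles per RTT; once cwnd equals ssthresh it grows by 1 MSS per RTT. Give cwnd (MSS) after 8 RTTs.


RTT 0: cwnd = 1 MSS (initial)
RTT 1: cwnd = 2 MSS (slow start, doubled)
RTT 2: cwnd = 4 MSS (slow start, doubled)
RTT 3: cwnd = 8 MSS (slow start, doubled)
RTT 4: cwnd = 16 MSS (slow start, doubled)
RTT 5: cwnd = 32 MSS (slow start, doubled)
RTT 6: cwnd = 33 MSS (congestion avoidance, +1)
RTT 7: cwnd = 34 MSS (congestion avoidance, +1)
RTT 8: cwnd = 35 MSS (congestion avoidance, +1)

35


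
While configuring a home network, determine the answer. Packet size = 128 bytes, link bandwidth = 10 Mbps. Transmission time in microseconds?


Given: packet = 128 bytes, bandwidth = 10 Mbps
Packet in bits = 128 * 8 = 1024 bits
Bandwidth = 10 * 10^6 = 10000000 bps
Time = 1024 / 10000000 seconds
Time in us = 1024 * 10^6 / 10000000 = 102.4

102.4


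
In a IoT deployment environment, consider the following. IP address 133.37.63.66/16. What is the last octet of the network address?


Given: IP = 133.37.63.66, prefix = /16
Subnet mask = 255.255.0.0
Last octet of IP: 66
Last octet of mask: 0
Network last octet = 66 AND 0 = 0

0


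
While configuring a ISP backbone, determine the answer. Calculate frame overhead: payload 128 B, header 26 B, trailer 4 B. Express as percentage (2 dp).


Given: payload = 128 B, header = 26 B, trailer = 4 B
Overhead bytes = header + trailer = 26 + 4 = 30
Total frame = payload + overhead = 128 + 30 = 158
Overhead % = 30 / 158 * 100 = 18.9873% -> 18.99% (2 dp)

18.99


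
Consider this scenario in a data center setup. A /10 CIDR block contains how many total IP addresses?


Given: CIDR prefix /10
Host bits = 32 - 10 = 22
Total addresses = 2^22 = 4194304

4194304


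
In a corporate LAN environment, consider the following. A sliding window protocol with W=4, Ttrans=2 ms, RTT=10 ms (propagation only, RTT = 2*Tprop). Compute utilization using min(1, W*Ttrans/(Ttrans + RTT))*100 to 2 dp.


Given: W = 4, Ttrans = 2 ms, RTT = 10 ms (= 2 * Tprop, Tprop = 5 ms)
Cycle time = Ttrans + RTT = 2 + 10 = 12 ms (first packet sent until its ACK returns)
W * Ttrans = 4 * 2 = 8 ms of sending per cycle
W * Ttrans / (Ttrans + RTT) = 8 / 12 = 0.666667
U = min(1, 0.666667) = 0.666667
U% = 66.67%

66.67


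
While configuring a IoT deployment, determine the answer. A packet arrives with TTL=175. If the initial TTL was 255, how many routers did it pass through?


Given: initial TTL = 255, received TTL = 175
Hops = initial TTL - received TTL
Hops = 255 - 175 = 80

80


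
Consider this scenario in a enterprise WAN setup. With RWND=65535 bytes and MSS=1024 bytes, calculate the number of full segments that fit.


Given: RWND = 65535 bytes, MSS = 1024 bytes
Full segments = floor(RWND / MSS)
Full segments = floor(65535 / 1024)
Full segments = floor(63.999) = 63

63


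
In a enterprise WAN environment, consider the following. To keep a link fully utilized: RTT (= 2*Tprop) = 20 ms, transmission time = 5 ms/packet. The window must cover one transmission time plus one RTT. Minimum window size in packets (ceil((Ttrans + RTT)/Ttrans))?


Given: Ttrans = 5 ms, RTT = 20 ms (= 2 * Tprop, Tprop = 10 ms)
Time until first ACK returns = Ttrans + RTT = 5 + 20 = 25 ms
Need W * Ttrans >= Ttrans + RTT  ->  W >= (Ttrans + RTT) / Ttrans
(Ttrans + RTT) / Ttrans = 25 / 5 = 5
W_min = ceil(5) = 5

5


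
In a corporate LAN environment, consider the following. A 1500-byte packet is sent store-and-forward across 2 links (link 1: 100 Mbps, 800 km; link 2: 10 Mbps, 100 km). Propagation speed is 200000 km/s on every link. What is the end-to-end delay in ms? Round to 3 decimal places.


Packet = 1500 bytes = 12000 bits. Store-and-forward: sum (t_trans + t_prop) per link.
Link 1: t_trans = 12000/(100*10^6) s = 0.1200 ms; t_prop = 800/200000 s = 4.0000 ms; subtotal = 4.1200 ms
Link 2: t_trans = 12000/(10*10^6) s = 1.2000 ms; t_prop = 100/200000 s = 0.5000 ms; subtotal = 1.7000 ms
End-to-end = 4.1200 + 1.7000 = 5.8200 ms -> 5.820 ms (3 dp)

5.820


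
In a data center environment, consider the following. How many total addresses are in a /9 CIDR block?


Given: CIDR prefix /9
Host bits = 32 - 9 = 23
Total addresses = 2^23 = 8388608

8388608


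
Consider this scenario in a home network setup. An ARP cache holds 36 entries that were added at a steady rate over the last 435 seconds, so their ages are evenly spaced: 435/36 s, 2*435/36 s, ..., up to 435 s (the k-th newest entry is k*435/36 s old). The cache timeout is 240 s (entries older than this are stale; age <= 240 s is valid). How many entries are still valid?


Ages are k * 435/36 s for k = 1..36 (spacing = 12.0833 s).
Entry k is valid iff k * 435/36 <= 240 iff k <= 36 * 240 / 435 = 19.8621
n_valid = floor(19.8621) = 19
(n_stale = 36 - 19 = 17)

19


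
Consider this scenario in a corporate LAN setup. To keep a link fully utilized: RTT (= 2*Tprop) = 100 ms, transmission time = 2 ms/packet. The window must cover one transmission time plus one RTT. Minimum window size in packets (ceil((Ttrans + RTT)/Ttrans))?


Given: Ttrans = 2 ms, RTT = 100 ms (= 2 * Tprop, Tprop = 50 ms)
Time until first ACK returns = Ttrans + RTT = 2 + 100 = 102 ms
Need W * Ttrans >= Ttrans + RTT  ->  W >= (Ttrans + RTT) / Ttrans
(Ttrans + RTT) / Ttrans = 102 / 2 = 51
W_min = ceil(51) = 51

51


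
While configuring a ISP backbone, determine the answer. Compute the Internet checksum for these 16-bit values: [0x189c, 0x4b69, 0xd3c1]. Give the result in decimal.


Given words: [0x189c, 0x4b69, 0xd3c1]
Step 1: Sum all words
Raw sum = 6300 + 19305 + 54209 = 79814
Step 2: Fold carry: (14278 + 1) = 14279
One's complement = ~14279 & 0xFFFF = 51256

51256


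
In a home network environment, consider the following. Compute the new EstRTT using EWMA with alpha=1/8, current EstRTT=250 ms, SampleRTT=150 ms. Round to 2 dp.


Given: EstRTT = 250 ms, SampleRTT = 150 ms, alpha = 1/8
New EstRTT = (1 - alpha) * EstRTT + alpha * SampleRTT
(7/8) * 250 = 218.75
(1/8) * 150 = 18.75
New EstRTT = 218.75 + 18.75 = 237.5 ms -> 237.50 ms (2 dp)

237.50


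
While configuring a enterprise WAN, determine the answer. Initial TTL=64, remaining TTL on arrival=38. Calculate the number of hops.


Given: initial TTL = 64, received TTL = 38
Hops = initial TTL - received TTL
Hops = 64 - 38 = 26

26


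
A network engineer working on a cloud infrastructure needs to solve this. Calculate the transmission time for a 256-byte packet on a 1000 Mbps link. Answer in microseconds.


Given: packet = 256 bytes, bandwidth = 1000 Mbps
Packet in bits = 256 * 8 = 2048 bits
Bandwidth = 1000 * 10^6 = 1000000000 bps
Time = 2048 / 1000000000 seconds
Time in us = 2048 * 10^6 / 1000000000 = 2.048

2.048


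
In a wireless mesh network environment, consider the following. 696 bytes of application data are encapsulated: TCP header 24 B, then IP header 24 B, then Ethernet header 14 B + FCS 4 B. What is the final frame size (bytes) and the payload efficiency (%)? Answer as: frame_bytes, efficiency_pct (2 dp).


TCP segment = 696 + 24 = 720 B
IP packet = 720 + 24 = 744 B
Ethernet frame = 744 + 14 + 4 = 762 B
Efficiency = app / frame = 696 / 762 = 0.913386 = 91.3386% -> 91.34% (2 dp)

762, 91.34


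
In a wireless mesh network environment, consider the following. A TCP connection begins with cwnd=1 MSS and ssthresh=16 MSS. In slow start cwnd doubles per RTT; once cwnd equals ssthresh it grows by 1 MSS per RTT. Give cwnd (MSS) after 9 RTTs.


RTT 0: cwnd = 1 MSS (initial)
RTT 1: cwnd = 2 MSS (slow start, doubled)
RTT 2: cwnd = 4 MSS (slow start, doubled)
RTT 3: cwnd = 8 MSS (slow start, doubled)
RTT 4: cwnd = 16 MSS (slow start, doubled)
RTT 5: cwnd = 17 MSS (congestion avoidance, +1)
RTT 6: cwnd = 18 MSS (congestion avoidance, +1)
RTT 7: cwnd = 19 MSS (congestion avoidance, +1)
RTT 8: cwnd = 20 MSS (congestion avoidance, +1)
RTT 9: cwnd = 21 MSS (congestion avoidance, +1)

21


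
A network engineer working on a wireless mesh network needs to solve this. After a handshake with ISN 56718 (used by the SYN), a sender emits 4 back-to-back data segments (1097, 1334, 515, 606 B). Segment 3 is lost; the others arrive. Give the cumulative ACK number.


SYN uses sequence number 56718; first data byte = ISN + 1 = 56719.
Segment 1: SEQ = 56719, len = 1097 B, covers [56719, 57815]
Segment 2: SEQ = 57816, len = 1334 B, covers [57816, 59149]
Segment 3: SEQ = 59150, len = 515 B, covers [59150, 59664] [LOST]
Segment 4: SEQ = 59665, len = 606 B, covers [59665, 60270]
In-order data received: bytes [56719, 59149] (segments 1..2).
Segment 3 missing -> gap begins at byte 59150; later segments buffered out of order.
Cumulative ACK = next expected in-order byte = 56719 + 1097 + 1334 = 59150

59150


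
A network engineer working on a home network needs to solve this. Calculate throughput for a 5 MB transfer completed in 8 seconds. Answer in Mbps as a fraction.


Given: file = 5 MB, time = 8 s
File in Mb = 5 * 8 = 40 Mb
Throughput = 40 / 8 Mbps
Throughput = 5 Mbps

5


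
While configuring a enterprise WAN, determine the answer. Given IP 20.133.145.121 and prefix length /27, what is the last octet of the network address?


Given: IP = 20.133.145.121, prefix = /27
Subnet mask = 255.255.255.224
Last octet of IP: 121
Last octet of mask: 224
Network last octet = 121 AND 224 = 96

96


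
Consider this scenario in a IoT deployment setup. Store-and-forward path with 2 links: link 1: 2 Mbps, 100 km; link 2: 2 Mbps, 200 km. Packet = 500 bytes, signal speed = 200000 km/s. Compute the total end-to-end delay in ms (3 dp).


Packet = 500 bytes = 4000 bits. Store-and-forward: sum (t_trans + t_prop) per link.
Link 1: t_trans = 4000/(2*10^6) s = 2.0000 ms; t_prop = 100/200000 s = 0.5000 ms; subtotal = 2.5000 ms
Link 2: t_trans = 4000/(2*10^6) s = 2.0000 ms; t_prop = 200/200000 s = 1.0000 ms; subtotal = 3.0000 ms
End-to-end = 2.5000 + 3.0000 = 5.5000 ms -> 5.500 ms (3 dp)

5.500


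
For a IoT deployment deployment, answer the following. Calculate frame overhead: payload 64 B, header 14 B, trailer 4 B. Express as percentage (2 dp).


Given: payload = 64 B, header = 14 B, trailer = 4 B
Overhead bytes = header + trailer = 14 + 4 = 18
Total frame = payload + overhead = 64 + 18 = 82
Overhead % = 18 / 82 * 100 = 21.9512% -> 21.95% (2 dp)

21.95


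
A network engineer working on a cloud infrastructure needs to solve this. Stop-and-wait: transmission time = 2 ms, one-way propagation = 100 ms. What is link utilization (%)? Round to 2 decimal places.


Given: Ttrans = 2 ms, Tprop = 100 ms
RTT = 2 * Tprop = 2 * 100 = 200 ms
U = Ttrans / (Ttrans + RTT)
U = 2 / (2 + 200)
U = 2 / 202 = 0.009901
U% = 0.99%

0.99


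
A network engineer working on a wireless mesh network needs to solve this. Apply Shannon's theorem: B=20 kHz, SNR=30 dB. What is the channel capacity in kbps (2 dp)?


Given: B = 20 kHz, SNR = 30 dB
SNR linear = 10^(30/10) = 1000
1 + SNR = 1001
log2(1001) = 9.9672262588
C = 20 * 1000 * 9.9672262588 = 199344.5252 bps
C = 199.344525 kbps -> 199.34 kbps (2 dp)

199.34


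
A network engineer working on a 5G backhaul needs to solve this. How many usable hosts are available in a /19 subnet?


Given: subnet mask /19
Host bits = 32 - 19 = 13
Total addresses = 2^13 = 8192
Usable hosts = 8192 - 2 (network + broadcast) = 8190

8190


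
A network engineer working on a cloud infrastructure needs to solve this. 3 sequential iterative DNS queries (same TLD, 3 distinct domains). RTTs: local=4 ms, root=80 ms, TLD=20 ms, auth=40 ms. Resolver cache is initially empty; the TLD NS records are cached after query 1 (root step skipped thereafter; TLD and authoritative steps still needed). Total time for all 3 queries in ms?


Lookup 1 (cold cache): local + root + TLD + auth = 4 + 80 + 20 + 40 = 144 ms
Lookups 2..3 (TLD NS cached -> skip root; new domain -> still ask TLD and auth): local + TLD + auth = 4 + 20 + 40 = 64 ms each
Remaining 2 lookups: 2 * 64 = 128 ms
Total = 144 + 128 = 272 ms

272


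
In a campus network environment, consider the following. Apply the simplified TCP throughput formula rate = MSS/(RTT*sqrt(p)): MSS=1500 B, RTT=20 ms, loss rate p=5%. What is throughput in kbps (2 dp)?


Given: MSS = 1500 bytes, RTT = 20 ms, loss = 5%
RTT in seconds = 20 / 1000 = 0.02
Loss rate = 5% = 0.05
sqrt(loss) = sqrt(0.05) = 0.223606797750
Throughput (bytes/s) = 1500 / (0.02 * 0.223606797750) = 335410.1966
Throughput (kbps) = 335410.1966 * 8 / 1000 = 2683.281573 -> 2683.28 kbps (2 dp)

2683.28


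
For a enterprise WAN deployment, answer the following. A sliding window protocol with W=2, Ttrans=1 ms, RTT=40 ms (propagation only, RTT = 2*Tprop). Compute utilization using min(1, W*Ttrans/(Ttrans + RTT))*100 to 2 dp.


Given: W = 2, Ttrans = 1 ms, RTT = 40 ms (= 2 * Tprop, Tprop = 20 ms)
Cycle time = Ttrans + RTT = 1 + 40 = 41 ms (first packet sent until its ACK returns)
W * Ttrans = 2 * 1 = 2 ms of sending per cycle
W * Ttrans / (Ttrans + RTT) = 2 / 41 = 0.048780
U = min(1, 0.048780) = 0.048780
U% = 4.88%

4.88


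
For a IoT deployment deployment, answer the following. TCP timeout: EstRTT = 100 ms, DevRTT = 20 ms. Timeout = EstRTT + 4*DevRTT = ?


Given: EstRTT = 100 ms, DevRTT = 20 ms
Timeout = EstRTT + 4 * DevRTT
4 * DevRTT = 4 * 20 = 80
Timeout = 100 + 80 = 180 ms

180


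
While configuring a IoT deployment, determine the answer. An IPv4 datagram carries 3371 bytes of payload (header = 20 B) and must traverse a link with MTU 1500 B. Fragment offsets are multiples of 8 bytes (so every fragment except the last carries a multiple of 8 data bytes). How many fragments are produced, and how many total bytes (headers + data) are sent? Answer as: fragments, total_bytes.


Max data per non-final fragment = floor((MTU - header)/8)*8 = floor((1500 - 20)/8)*8 = floor(1480/8)*8 = 1480 B
Final fragment needs no 8-byte alignment: it can carry up to MTU - header = 1480 B
Non-final fragments needed = ceil((payload - 1480) / 1480) = ceil(1891/1480) = ceil(1.2777) = 2
Number of fragments = 2 + 1 = 3
Fragment sizes (data): 2 * 1480 B + 411 B (last, 411 <= 1480 OK)
Total bytes sent = payload + n_frags * header = 3371 + 3*20 = 3371 + 60 = 3431 B

3, 3431


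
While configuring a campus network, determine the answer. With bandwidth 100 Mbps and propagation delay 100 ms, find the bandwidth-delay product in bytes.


Given: bandwidth = 100 Mbps, delay = 100 ms
BDP in bits = 100 * 10^6 * 100 / 1000
BDP in bits = 10000000
BDP in bytes = 10000000 / 8 = 1250000

1250000


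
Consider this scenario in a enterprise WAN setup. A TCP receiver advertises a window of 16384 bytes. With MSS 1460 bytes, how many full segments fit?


Given: RWND = 16384 bytes, MSS = 1460 bytes
Full segments = floor(RWND / MSS)
Full segments = floor(16384 / 1460)
Full segments = floor(11.2219) = 11

11


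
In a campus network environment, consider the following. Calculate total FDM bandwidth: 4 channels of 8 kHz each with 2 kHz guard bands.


Given: 4 channels, 8 kHz each, guard = 2 kHz
Channel bandwidth = 4 * 8 = 32 kHz
Guard bands = 3 gaps * 2 kHz = 6 kHz
Total = 32 + 6 = 38 kHz

38


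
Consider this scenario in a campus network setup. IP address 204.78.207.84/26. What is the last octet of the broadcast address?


Given: IP = 204.78.207.84, prefix = /26
Host bits = 32 - 26 = 6
Network last octet = 84 AND mask = 64
Host part size = 2^6 - 1 = 63
Broadcast last octet = 64 OR 63 = 127

127


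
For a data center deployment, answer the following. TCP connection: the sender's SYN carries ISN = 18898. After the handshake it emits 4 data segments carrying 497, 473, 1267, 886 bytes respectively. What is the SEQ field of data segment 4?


The SYN occupies sequence number ISN = 18898, so the first data byte is ISN + 1 = 18899.
SEQ of data segment i = (ISN + 1) + sum of payload sizes of segments 1..i-1.
Segment 1: SEQ = 18899, payload = 497 bytes
Segment 2: SEQ = 19396, payload = 473 bytes
Segment 3: SEQ = 19869, payload = 1267 bytes
Segment 4: SEQ = 21136, payload = 886 bytes
SEQ of segment 4 = 18899 + 497 + 473 + 1267 = 21136

21136


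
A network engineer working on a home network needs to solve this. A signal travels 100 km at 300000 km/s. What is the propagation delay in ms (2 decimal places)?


Given: distance = 100 km, speed = 300000 km/s
Delay = distance / speed = 100 / 300000 seconds
Delay in ms = 100 * 1000 / 300000
Delay = 0.3333 ms
Rounded to 2 dp = 0.33 ms

0.33


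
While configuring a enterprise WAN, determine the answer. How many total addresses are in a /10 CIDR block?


Given: CIDR prefix /10
Host bits = 32 - 10 = 22
Total addresses = 2^22 = 4194304

4194304


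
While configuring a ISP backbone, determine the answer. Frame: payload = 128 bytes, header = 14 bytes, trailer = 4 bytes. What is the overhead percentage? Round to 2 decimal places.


Given: payload = 128 B, header = 14 B, trailer = 4 B
Overhead bytes = header + trailer = 14 + 4 = 18
Total frame = payload + overhead = 128 + 18 = 146
Overhead % = 18 / 146 * 100 = 12.3288% -> 12.33% (2 dp)

12.33


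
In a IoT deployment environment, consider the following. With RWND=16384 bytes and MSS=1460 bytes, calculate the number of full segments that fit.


Given: RWND = 16384 bytes, MSS = 1460 bytes
Full segments = floor(RWND / MSS)
Full segments = floor(16384 / 1460)
Full segments = floor(11.2219) = 11

11


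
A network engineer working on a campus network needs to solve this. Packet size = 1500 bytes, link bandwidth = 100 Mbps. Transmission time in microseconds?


Given: packet = 1500 bytes, bandwidth = 100 Mbps
Packet in bits = 1500 * 8 = 12000 bits
Bandwidth = 100 * 10^6 = 100000000 bps
Time = 12000 / 100000000 seconds
Time in us = 12000 * 10^6 / 100000000 = 120

120


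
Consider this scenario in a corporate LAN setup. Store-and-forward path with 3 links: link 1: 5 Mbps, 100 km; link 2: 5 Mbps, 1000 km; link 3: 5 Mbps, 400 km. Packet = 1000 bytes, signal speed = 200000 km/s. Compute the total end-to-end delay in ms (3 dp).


Packet = 1000 bytes = 8000 bits. Store-and-forward: sum (t_trans + t_prop) per link.
Link 1: t_trans = 8000/(5*10^6) s = 1.6000 ms; t_prop = 100/200000 s = 0.5000 ms; subtotal = 2.1000 ms
Link 2: t_trans = 8000/(5*10^6) s = 1.6000 ms; t_prop = 1000/200000 s = 5.0000 ms; subtotal = 6.6000 ms
Link 3: t_trans = 8000/(5*10^6) s = 1.6000 ms; t_prop = 400/200000 s = 2.0000 ms; subtotal = 3.6000 ms
End-to-end = 2.1000 + 6.6000 + 3.6000 = 12.3000 ms -> 12.300 ms (3 dp)

12.300


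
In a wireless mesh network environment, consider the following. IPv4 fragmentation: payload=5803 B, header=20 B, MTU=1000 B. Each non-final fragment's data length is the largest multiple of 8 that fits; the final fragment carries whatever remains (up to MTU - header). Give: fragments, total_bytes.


Max data per non-final fragment = floor((MTU - header)/8)*8 = floor((1000 - 20)/8)*8 = floor(980/8)*8 = 976 B
Final fragment needs no 8-byte alignment: it can carry up to MTU - header = 980 B
Non-final fragments needed = ceil((payload - 980) / 976) = ceil(4823/976) = ceil(4.9416) = 5
Number of fragments = 5 + 1 = 6
Fragment sizes (data): 5 * 976 B + 923 B (last, 923 <= 980 OK)
Total bytes sent = payload + n_frags * header = 5803 + 6*20 = 5803 + 120 = 5923 B

6, 5923


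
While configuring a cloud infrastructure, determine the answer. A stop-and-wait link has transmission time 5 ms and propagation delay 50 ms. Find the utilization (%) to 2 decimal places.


Given: Ttrans = 5 ms, Tprop = 50 ms
RTT = 2 * Tprop = 2 * 50 = 100 ms
U = Ttrans / (Ttrans + RTT)
U = 5 / (5 + 100)
U = 5 / 105 = 0.047619
U% = 4.76%

4.76


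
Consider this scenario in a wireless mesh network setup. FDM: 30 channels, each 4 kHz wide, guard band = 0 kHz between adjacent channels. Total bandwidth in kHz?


Given: 30 channels, 4 kHz each, guard = 0 kHz
Channel bandwidth = 30 * 4 = 120 kHz
Guard bands = 29 gaps * 0 kHz = 0 kHz
Total = 120 + 0 = 120 kHz

120


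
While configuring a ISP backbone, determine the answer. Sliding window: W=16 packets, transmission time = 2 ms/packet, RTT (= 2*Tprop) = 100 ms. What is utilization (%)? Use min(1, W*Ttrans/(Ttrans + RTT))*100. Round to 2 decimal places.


Given: W = 16, Ttrans = 2 ms, RTT = 100 ms (= 2 * Tprop, Tprop = 50 ms)
Cycle time = Ttrans + RTT = 2 + 100 = 102 ms (first packet sent until its ACK returns)
W * Ttrans = 16 * 2 = 32 ms of sending per cycle
W * Ttrans / (Ttrans + RTT) = 32 / 102 = 0.313725
U = min(1, 0.313725) = 0.313725
U% = 31.37%

31.37


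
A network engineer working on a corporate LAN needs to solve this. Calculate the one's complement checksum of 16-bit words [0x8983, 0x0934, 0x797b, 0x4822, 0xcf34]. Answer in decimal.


Given words: [0x8983, 0x0934, 0x797b, 0x4822, 0xcf34]
Step 1: Sum all words
Raw sum = 35203 + 2356 + 31099 + 18466 + 53044 = 140168
Step 2: Fold carry: (9096 + 2) = 9098
One's complement = ~9098 & 0xFFFF = 56437

56437


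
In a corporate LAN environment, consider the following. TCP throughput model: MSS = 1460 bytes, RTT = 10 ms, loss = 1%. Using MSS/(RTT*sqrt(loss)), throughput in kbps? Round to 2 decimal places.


Given: MSS = 1460 bytes, RTT = 10 ms, loss = 1%
RTT in seconds = 10 / 1000 = 0.01
Loss rate = 1% = 0.01
sqrt(loss) = sqrt(0.01) = 0.1
Throughput (bytes/s) = 1460 / (0.01 * 0.1) = 1460000.0000
Throughput (kbps) = 1460000.0000 * 8 / 1000 = 11680.000000 -> 11680.00 kbps (2 dp)

11680.00


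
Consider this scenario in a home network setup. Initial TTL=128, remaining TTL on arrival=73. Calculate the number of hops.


Given: initial TTL = 128, received TTL = 73
Hops = initial TTL - received TTL
Hops = 128 - 73 = 55

55


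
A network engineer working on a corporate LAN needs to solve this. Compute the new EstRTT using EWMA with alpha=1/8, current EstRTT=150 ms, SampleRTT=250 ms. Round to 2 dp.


Given: EstRTT = 150 ms, SampleRTT = 250 ms, alpha = 1/8
New EstRTT = (1 - alpha) * EstRTT + alpha * SampleRTT
(7/8) * 150 = 131.25
(1/8) * 250 = 31.25
New EstRTT = 131.25 + 31.25 = 162.5 ms -> 162.50 ms (2 dp)

162.50


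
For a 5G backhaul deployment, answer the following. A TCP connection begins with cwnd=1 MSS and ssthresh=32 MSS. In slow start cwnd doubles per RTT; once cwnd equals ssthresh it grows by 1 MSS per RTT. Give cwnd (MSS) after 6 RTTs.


RTT 0: cwnd = 1 MSS (initial)
RTT 1: cwnd = 2 MSS (slow start, doubled)
RTT 2: cwnd = 4 MSS (slow start, doubled)
RTT 3: cwnd = 8 MSS (slow start, doubled)
RTT 4: cwnd = 16 MSS (slow start, doubled)
RTT 5: cwnd = 32 MSS (slow start, doubled)
RTT 6: cwnd = 33 MSS (congestion avoidance, +1)

33


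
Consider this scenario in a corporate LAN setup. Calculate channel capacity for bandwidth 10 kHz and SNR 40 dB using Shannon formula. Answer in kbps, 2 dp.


Given: B = 10 kHz, SNR = 40 dB
SNR linear = 10^(40/10) = 10000
1 + SNR = 10001
log2(10001) = 13.2878566418
C = 10 * 1000 * 13.2878566418 = 132878.5664 bps
C = 132.878566 kbps -> 132.88 kbps (2 dp)

132.88


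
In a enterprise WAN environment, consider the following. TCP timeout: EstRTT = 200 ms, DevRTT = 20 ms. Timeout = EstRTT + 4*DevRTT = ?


Given: EstRTT = 200 ms, DevRTT = 20 ms
Timeout = EstRTT + 4 * DevRTT
4 * DevRTT = 4 * 20 = 80
Timeout = 200 + 80 = 280 ms

280


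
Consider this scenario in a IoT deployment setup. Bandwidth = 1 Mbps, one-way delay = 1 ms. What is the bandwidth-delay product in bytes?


Given: bandwidth = 1 Mbps, delay = 1 ms
BDP in bits = 1 * 10^6 * 1 / 1000
BDP in bits = 1000
BDP in bytes = 1000 / 8 = 125

125


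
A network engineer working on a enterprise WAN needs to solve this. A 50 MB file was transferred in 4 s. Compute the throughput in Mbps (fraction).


Given: file = 50 MB, time = 4 s
File in Mb = 50 * 8 = 400 Mb
Throughput = 400 / 4 Mbps
Throughput = 100 Mbps

100


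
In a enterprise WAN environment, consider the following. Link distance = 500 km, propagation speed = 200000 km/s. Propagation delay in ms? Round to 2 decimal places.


Given: distance = 500 km, speed = 200000 km/s
Delay = distance / speed = 500 / 200000 seconds
Delay in ms = 500 * 1000 / 200000
Delay = 2.5000 ms
Rounded to 2 dp = 2.50 ms

2.50


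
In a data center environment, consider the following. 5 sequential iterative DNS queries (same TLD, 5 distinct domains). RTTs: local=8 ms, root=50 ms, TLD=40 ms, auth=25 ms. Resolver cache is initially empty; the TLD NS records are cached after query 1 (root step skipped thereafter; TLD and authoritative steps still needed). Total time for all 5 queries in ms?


Lookup 1 (cold cache): local + root + TLD + auth = 8 + 50 + 40 + 25 = 123 ms
Lookups 2..5 (TLD NS cached -> skip root; new domain -> still ask TLD and auth): local + TLD + auth = 8 + 40 + 25 = 73 ms each
Remaining 4 lookups: 4 * 73 = 292 ms
Total = 123 + 292 = 415 ms

415


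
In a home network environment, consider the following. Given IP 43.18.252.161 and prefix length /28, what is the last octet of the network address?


Given: IP = 43.18.252.161, prefix = /28
Subnet mask = 255.255.255.240
Last octet of IP: 161
Last octet of mask: 240
Network last octet = 161 AND 240 = 160

160


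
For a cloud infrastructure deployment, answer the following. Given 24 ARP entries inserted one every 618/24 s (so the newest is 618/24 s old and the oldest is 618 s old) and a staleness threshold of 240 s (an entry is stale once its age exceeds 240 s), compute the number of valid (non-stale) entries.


Ages are k * 618/24 s for k = 1..24 (spacing = 25.7500 s).
Entry k is valid iff k * 618/24 <= 240 iff k <= 24 * 240 / 618 = 9.3204
n_valid = floor(9.3204) = 9
(n_stale = 24 - 9 = 15)

9


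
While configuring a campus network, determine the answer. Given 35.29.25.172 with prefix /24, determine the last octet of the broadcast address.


Given: IP = 35.29.25.172, prefix = /24
Host bits = 32 - 24 = 8
Network last octet = 172 AND mask = 0
Host part size = 2^8 - 1 = 255
Broadcast last octet = 0 OR 255 = 255

255


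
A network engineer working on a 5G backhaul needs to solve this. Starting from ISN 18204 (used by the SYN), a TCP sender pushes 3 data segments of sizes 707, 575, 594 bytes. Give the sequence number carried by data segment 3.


The SYN occupies sequence number ISN = 18204, so the first data byte is ISN + 1 = 18205.
SEQ of data segment i = (ISN + 1) + sum of payload sizes of segments 1..i-1.
Segment 1: SEQ = 18205, payload = 707 bytes
Segment 2: SEQ = 18912, payload = 575 bytes
Segment 3: SEQ = 19487, payload = 594 bytes
SEQ of segment 3 = 18205 + 707 + 575 = 19487

19487


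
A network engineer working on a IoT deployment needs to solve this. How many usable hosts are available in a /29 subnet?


Given: subnet mask /29
Host bits = 32 - 29 = 3
Total addresses = 2^3 = 8
Usable hosts = 8 - 2 (network + broadcast) = 6

6


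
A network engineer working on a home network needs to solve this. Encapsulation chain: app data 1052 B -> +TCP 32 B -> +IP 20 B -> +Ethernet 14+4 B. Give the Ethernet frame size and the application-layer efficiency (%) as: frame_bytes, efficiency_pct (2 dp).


TCP segment = 1052 + 32 = 1084 B
IP packet = 1084 + 20 = 1104 B
Ethernet frame = 1104 + 14 + 4 = 1122 B
Efficiency = app / frame = 1052 / 1122 = 0.937611 = 93.7611% -> 93.76% (2 dp)

1122, 93.76


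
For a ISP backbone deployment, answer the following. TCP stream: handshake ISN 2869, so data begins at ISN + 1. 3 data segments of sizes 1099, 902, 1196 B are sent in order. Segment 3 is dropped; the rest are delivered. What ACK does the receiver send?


SYN uses sequence number 2869; first data byte = ISN + 1 = 2870.
Segment 1: SEQ = 2870, len = 1099 B, covers [2870, 3968]
Segment 2: SEQ = 3969, len = 902 B, covers [3969, 4870]
Segment 3: SEQ = 4871, len = 1196 B, covers [4871, 6066] [LOST]
In-order data received: bytes [2870, 4870] (segments 1..2).
Segment 3 missing -> gap begins at byte 4871.
Cumulative ACK = next expected in-order byte = 2870 + 1099 + 902 = 4871

4871


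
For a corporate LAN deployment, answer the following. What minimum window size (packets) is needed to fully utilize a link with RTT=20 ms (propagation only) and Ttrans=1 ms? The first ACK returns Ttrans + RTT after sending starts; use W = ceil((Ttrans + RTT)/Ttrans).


Given: Ttrans = 1 ms, RTT = 20 ms (= 2 * Tprop, Tprop = 10 ms)
Time until first ACK returns = Ttrans + RTT = 1 + 20 = 21 ms
Need W * Ttrans >= Ttrans + RTT  ->  W >= (Ttrans + RTT) / Ttrans
(Ttrans + RTT) / Ttrans = 21 / 1 = 21
W_min = ceil(21) = 21

21


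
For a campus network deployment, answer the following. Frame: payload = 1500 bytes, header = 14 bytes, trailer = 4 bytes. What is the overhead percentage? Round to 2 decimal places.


Given: payload = 1500 B, header = 14 B, trailer = 4 B
Overhead bytes = header + trailer = 14 + 4 = 18
Total frame = payload + overhead = 1500 + 18 = 1518
Overhead % = 18 / 1518 * 100 = 1.1858% -> 1.19% (2 dp)

1.19


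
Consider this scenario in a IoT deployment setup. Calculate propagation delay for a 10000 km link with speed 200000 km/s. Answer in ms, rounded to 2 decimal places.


Given: distance = 10000 km, speed = 200000 km/s
Delay = distance / speed = 10000 / 200000 seconds
Delay in ms = 10000 * 1000 / 200000
Delay = 50.0000 ms
Rounded to 2 dp = 50.00 ms

50.00


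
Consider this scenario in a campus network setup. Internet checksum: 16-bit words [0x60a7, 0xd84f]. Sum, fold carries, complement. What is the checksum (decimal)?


Given words: [0x60a7, 0xd84f]
Step 1: Sum all words
Raw sum = 24743 + 55375 = 80118
Step 2: Fold carry: (14582 + 1) = 14583
One's complement = ~14583 & 0xFFFF = 50952

50952


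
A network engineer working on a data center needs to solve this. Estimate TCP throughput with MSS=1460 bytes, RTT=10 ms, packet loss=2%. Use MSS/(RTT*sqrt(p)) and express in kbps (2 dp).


Given: MSS = 1460 bytes, RTT = 10 ms, loss = 2%
RTT in seconds = 10 / 1000 = 0.01
Loss rate = 2% = 0.02
sqrt(loss) = sqrt(0.02) = 0.141421356237
Throughput (bytes/s) = 1460 / (0.01 * 0.141421356237) = 1032375.9005
Throughput (kbps) = 1032375.9005 * 8 / 1000 = 8259.007204 -> 8259.01 kbps (2 dp)

8259.01


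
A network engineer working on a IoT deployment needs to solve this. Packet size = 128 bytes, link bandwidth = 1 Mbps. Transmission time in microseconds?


Given: packet = 128 bytes, bandwidth = 1 Mbps
Packet in bits = 128 * 8 = 1024 bits
Bandwidth = 1 * 10^6 = 1000000 bps
Time = 1024 / 1000000 seconds
Time in us = 1024 * 10^6 / 1000000 = 1024

1024


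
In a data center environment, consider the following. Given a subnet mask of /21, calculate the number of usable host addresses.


Given: subnet mask /21
Host bits = 32 - 21 = 11
Total addresses = 2^11 = 2048
Usable hosts = 2048 - 2 (network + broadcast) = 2046

2046


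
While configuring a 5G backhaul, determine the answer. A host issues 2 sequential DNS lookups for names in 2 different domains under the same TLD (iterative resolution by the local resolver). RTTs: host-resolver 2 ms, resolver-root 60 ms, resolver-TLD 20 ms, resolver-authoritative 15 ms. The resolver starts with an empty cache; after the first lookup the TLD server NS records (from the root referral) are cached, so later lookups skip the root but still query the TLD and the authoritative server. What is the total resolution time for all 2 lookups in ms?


Lookup 1 (cold cache): local + root + TLD + auth = 2 + 60 + 20 + 15 = 97 ms
Lookups 2..2 (TLD NS cached -> skip root; new domain -> still ask TLD and auth): local + TLD + auth = 2 + 20 + 15 = 37 ms each
Remaining 1 lookups: 1 * 37 = 37 ms
Total = 97 + 37 = 134 ms

134


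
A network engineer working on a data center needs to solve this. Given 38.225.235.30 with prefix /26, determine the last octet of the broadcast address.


Given: IP = 38.225.235.30, prefix = /26
Host bits = 32 - 26 = 6
Network last octet = 30 AND mask = 0
Host part size = 2^6 - 1 = 63
Broadcast last octet = 0 OR 63 = 63

63


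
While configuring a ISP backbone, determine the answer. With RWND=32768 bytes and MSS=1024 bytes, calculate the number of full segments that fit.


Given: RWND = 32768 bytes, MSS = 1024 bytes
Full segments = floor(RWND / MSS)
Full segments = floor(32768 / 1024)
Full segments = floor(32.0) = 32

32


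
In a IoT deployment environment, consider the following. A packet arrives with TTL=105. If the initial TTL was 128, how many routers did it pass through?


Given: initial TTL = 128, received TTL = 105
Hops = initial TTL - received TTL
Hops = 128 - 105 = 23

23


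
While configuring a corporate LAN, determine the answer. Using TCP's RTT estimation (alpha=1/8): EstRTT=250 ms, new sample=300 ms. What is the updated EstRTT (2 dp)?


Given: EstRTT = 250 ms, SampleRTT = 300 ms, alpha = 1/8
New EstRTT = (1 - alpha) * EstRTT + alpha * SampleRTT
(7/8) * 250 = 218.75
(1/8) * 300 = 37.5
New EstRTT = 218.75 + 37.5 = 256.25 ms -> 256.25 ms (2 dp)

256.25


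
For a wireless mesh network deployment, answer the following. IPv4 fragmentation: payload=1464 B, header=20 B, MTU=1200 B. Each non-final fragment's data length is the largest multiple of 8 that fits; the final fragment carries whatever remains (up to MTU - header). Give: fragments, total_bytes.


Max data per non-final fragment = floor((MTU - header)/8)*8 = floor((1200 - 20)/8)*8 = floor(1180/8)*8 = 1176 B
Final fragment needs no 8-byte alignment: it can carry up to MTU - header = 1180 B
Non-final fragments needed = ceil((payload - 1180) / 1176) = ceil(284/1176) = ceil(0.2415) = 1
Number of fragments = 1 + 1 = 2
Fragment sizes (data): 1 * 1176 B + 288 B (last, 288 <= 1180 OK)
Total bytes sent = payload + n_frags * header = 1464 + 2*20 = 1464 + 40 = 1504 B

2, 1504


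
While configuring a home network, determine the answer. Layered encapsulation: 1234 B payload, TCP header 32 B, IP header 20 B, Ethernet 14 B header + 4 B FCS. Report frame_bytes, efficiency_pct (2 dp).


TCP segment = 1234 + 32 = 1266 B
IP packet = 1266 + 20 = 1286 B
Ethernet frame = 1286 + 14 + 4 = 1304 B
Efficiency = app / frame = 1234 / 1304 = 0.946319 = 94.6319% -> 94.63% (2 dp)

1304, 94.63


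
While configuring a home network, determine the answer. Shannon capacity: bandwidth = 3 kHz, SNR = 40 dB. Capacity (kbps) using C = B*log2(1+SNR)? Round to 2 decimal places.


Given: B = 3 kHz, SNR = 40 dB
SNR linear = 10^(40/10) = 10000
1 + SNR = 10001
log2(10001) = 13.2878566418
C = 3 * 1000 * 13.2878566418 = 39863.5699 bps
C = 39.863570 kbps -> 39.86 kbps (2 dp)

39.86


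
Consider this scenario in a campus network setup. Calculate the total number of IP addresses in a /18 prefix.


Given: CIDR prefix /18
Host bits = 32 - 18 = 14
Total addresses = 2^14 = 16384

16384


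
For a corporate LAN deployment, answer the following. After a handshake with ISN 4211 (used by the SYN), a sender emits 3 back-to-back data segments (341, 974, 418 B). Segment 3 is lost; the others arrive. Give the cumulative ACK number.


SYN uses sequence number 4211; first data byte = ISN + 1 = 4212.
Segment 1: SEQ = 4212, len = 341 B, covers [4212, 4552]
Segment 2: SEQ = 4553, len = 974 B, covers [4553, 5526]
Segment 3: SEQ = 5527, len = 418 B, covers [5527, 5944] [LOST]
In-order data received: bytes [4212, 5526] (segments 1..2).
Segment 3 missing -> gap begins at byte 5527.
Cumulative ACK = next expected in-order byte = 4212 + 341 + 974 = 5527

5527


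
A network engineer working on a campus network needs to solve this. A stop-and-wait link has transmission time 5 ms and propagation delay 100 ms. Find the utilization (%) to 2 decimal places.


Given: Ttrans = 5 ms, Tprop = 100 ms
RTT = 2 * Tprop = 2 * 100 = 200 ms
U = Ttrans / (Ttrans + RTT)
U = 5 / (5 + 200)
U = 5 / 205 = 0.02439
U% = 2.44%

2.44


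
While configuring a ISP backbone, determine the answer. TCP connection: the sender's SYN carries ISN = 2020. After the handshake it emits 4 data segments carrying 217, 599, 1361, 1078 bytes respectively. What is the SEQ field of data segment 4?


The SYN occupies sequence number ISN = 2020, so the first data byte is ISN + 1 = 2021.
SEQ of data segment i = (ISN + 1) + sum of payload sizes of segments 1..i-1.
Segment 1: SEQ = 2021, payload = 217 bytes
Segment 2: SEQ = 2238, payload = 599 bytes
Segment 3: SEQ = 2837, payload = 1361 bytes
Segment 4: SEQ = 4198, payload = 1078 bytes
SEQ of segment 4 = 2021 + 217 + 599 + 1361 = 4198

4198


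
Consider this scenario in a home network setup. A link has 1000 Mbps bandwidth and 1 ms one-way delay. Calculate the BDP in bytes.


Given: bandwidth = 1000 Mbps, delay = 1 ms
BDP in bits = 1000 * 10^6 * 1 / 1000
BDP in bits = 1000000
BDP in bytes = 1000000 / 8 = 125000

125000


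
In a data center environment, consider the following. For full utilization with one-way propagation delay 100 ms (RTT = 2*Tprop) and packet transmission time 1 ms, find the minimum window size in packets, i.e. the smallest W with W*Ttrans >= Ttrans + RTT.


Given: Ttrans = 1 ms, RTT = 200 ms (= 2 * Tprop, Tprop = 100 ms)
Time until first ACK returns = Ttrans + RTT = 1 + 200 = 201 ms
Need W * Ttrans >= Ttrans + RTT  ->  W >= (Ttrans + RTT) / Ttrans
(Ttrans + RTT) / Ttrans = 201 / 1 = 201
W_min = ceil(201) = 201

201


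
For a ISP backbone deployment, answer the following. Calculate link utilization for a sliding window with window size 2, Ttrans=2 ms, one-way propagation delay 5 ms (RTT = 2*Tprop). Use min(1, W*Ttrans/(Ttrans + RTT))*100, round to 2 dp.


Given: W = 2, Ttrans = 2 ms, RTT = 10 ms (= 2 * Tprop, Tprop = 5 ms)
Cycle time = Ttrans + RTT = 2 + 10 = 12 ms (first packet sent until its ACK returns)
W * Ttrans = 2 * 2 = 4 ms of sending per cycle
W * Ttrans / (Ttrans + RTT) = 4 / 12 = 0.333333
U = min(1, 0.333333) = 0.333333
U% = 33.33%

33.33
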